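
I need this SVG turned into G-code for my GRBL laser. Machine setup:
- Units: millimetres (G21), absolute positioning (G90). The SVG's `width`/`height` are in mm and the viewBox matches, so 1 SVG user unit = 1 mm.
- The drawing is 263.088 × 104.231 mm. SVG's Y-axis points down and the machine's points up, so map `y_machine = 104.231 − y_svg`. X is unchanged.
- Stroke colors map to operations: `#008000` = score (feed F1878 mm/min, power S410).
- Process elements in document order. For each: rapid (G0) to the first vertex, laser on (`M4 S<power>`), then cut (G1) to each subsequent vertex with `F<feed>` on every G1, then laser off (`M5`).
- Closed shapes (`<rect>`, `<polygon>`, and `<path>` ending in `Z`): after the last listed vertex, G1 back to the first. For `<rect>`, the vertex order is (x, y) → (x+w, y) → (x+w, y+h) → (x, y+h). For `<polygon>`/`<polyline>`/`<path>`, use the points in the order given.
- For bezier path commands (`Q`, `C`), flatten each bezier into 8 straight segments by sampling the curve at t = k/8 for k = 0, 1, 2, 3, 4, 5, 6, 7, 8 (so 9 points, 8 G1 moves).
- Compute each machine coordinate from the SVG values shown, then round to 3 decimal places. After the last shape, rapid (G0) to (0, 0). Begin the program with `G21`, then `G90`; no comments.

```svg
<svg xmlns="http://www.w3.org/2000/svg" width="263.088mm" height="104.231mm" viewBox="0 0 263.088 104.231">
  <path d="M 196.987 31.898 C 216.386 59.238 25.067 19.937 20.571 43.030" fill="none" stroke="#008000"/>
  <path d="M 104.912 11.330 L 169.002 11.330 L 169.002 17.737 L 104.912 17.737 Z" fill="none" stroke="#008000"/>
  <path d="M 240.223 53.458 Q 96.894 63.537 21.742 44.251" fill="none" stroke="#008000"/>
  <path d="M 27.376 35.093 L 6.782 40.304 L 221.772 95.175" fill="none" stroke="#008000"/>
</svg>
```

G21
G90
G0 X196.987 Y72.333
M4 S410
G1 X195.161 Y64.952 F1878
G1 X178.238 Y62.307 F1878
G1 X150.878 Y62.885 F1878
G1 X117.740 Y65.174 F1878
G1 X83.481 Y67.663 F1878
G1 X52.761 Y68.838 F1878
G1 X30.238 Y67.188 F1878
G1 X20.571 Y61.201 F1878
M5
G0 X104.912 Y92.901
M4 S410
G1 X169.002 Y92.901 F1878
G1 X169.002 Y86.494 F1878
G1 X104.912 Y86.494 F1878
G1 X104.912 Y92.901 F1878
M5
G0 X240.223 Y50.773
M4 S410
G1 X205.456 Y48.712 F1878
G1 X172.820 Y47.569 F1878
G1 X142.314 Y47.343 F1878
G1 X113.938 Y48.035 F1878
G1 X87.693 Y49.645 F1878
G1 X63.579 Y52.172 F1878
G1 X41.595 Y55.617 F1878
G1 X21.742 Y59.980 F1878
M5
G0 X27.376 Y69.138
M4 S410
G1 X6.782 Y63.927 F1878
G1 X221.772 Y9.056 F1878
M5
G0 X0.000 Y0.000

1 u = 1 mm; y_m = 104.231 − y.

[1] `<path>` cubic bezier, #008000→score S410 F1878: (196.987,72.333) → (195.161,64.952) → (178.238,62.307) → (150.878,62.885) → (117.740,65.174) → (83.481,67.663) → (52.761,68.838) → (30.238,67.188) → (20.571,61.201)

[2] `<path>` rectangle, #008000→score S410 F1878: (104.912,92.901) → (169.002,92.901) → (169.002,86.494) → (104.912,86.494) → (104.912,92.901) (closed)

[3] `<path>` quadratic bezier, #008000→score S410 F1878: (240.223,50.773) → (205.456,48.712) → (172.820,47.569) → (142.314,47.343) → (113.938,48.035) → (87.693,49.645) → (63.579,52.172) → (41.595,55.617) → (21.742,59.980)

[4] `<path>` open polyline, #008000→score S410 F1878: (27.376,69.138) → (6.782,63.927) → (221.772,9.056)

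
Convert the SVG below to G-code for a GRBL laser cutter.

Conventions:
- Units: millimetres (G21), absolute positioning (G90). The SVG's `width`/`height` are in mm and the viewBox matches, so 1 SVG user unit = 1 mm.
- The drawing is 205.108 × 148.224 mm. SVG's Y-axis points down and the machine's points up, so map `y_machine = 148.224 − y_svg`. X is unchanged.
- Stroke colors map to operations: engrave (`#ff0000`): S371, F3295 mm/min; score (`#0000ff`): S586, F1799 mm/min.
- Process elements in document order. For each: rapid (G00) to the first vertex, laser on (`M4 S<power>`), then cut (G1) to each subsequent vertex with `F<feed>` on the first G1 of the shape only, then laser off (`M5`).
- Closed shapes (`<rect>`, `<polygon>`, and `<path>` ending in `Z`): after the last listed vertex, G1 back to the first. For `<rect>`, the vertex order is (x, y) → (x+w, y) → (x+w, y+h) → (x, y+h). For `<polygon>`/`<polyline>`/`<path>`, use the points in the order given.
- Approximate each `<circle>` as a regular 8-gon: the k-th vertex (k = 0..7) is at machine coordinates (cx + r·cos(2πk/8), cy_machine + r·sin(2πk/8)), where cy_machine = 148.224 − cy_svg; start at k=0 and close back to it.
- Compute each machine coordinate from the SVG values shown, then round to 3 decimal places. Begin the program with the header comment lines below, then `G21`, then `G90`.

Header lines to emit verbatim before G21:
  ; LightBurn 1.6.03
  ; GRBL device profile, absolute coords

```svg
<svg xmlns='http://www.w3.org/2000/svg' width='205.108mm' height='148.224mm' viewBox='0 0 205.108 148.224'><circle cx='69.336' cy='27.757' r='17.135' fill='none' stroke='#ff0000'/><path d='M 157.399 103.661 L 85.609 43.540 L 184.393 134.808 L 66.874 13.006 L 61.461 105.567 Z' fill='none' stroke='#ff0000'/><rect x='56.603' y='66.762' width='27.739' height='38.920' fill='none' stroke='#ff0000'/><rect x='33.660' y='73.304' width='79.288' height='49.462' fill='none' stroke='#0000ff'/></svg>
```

Since the viewBox matches the mm dimensions, user units are millimetres directly. The only transform is the Y-flip y_m = 148.224 − y_svg.

Shape 1 is a circle drawn with `<circle>`. Its stroke #ff0000 means engrave at S371, F3295. After flipping Y the toolpath is (86.471,120.467) → (81.452,132.583) → (69.336,137.602) → (57.220,132.583) → (52.201,120.467) → (57.220,108.351) → (69.336,103.332) → (81.452,108.351) → (86.471,120.467), returning to the start.

Shape 2 is a closed polygon drawn with `<path>`. Its stroke #ff0000 means engrave at S371, F3295. After flipping Y the toolpath is (157.399,44.563) → (85.609,104.684) → (184.393,13.416) → (66.874,135.218) → (61.461,42.657) → (157.399,44.563), returning to the start.

Shape 3 is a rectangle drawn with `<rect>`. Its stroke #ff0000 means engrave at S371, F3295. After flipping Y the toolpath is (56.603,81.462) → (84.342,81.462) → (84.342,42.542) → (56.603,42.542) → (56.603,81.462), returning to the start.

Shape 4 is a rectangle drawn with `<rect>`. Its stroke #0000ff means score at S586, F1799. After flipping Y the toolpath is (33.660,74.920) → (112.948,74.920) → (112.948,25.458) → (33.660,25.458) → (33.660,74.920), returning to the start.

; LightBurn 1.6.03
; GRBL device profile, absolute coords
G21
G90
G00 X86.471 Y120.467
M4 S371
G1 X81.452 Y132.583 F3295
G1 X69.336 Y137.602
G1 X57.220 Y132.583
G1 X52.201 Y120.467
G1 X57.220 Y108.351
G1 X69.336 Y103.332
G1 X81.452 Y108.351
G1 X86.471 Y120.467
M5
G00 X157.399 Y44.563
M4 S371
G1 X85.609 Y104.684 F3295
G1 X184.393 Y13.416
G1 X66.874 Y135.218
G1 X61.461 Y42.657
G1 X157.399 Y44.563
M5
G00 X56.603 Y81.462
M4 S371
G1 X84.342 Y81.462 F3295
G1 X84.342 Y42.542
G1 X56.603 Y42.542
G1 X56.603 Y81.462
M5
G00 X33.660 Y74.920
M4 S586
G1 X112.948 Y74.920 F1799
G1 X112.948 Y25.458
G1 X33.660 Y25.458
G1 X33.660 Y74.920
M5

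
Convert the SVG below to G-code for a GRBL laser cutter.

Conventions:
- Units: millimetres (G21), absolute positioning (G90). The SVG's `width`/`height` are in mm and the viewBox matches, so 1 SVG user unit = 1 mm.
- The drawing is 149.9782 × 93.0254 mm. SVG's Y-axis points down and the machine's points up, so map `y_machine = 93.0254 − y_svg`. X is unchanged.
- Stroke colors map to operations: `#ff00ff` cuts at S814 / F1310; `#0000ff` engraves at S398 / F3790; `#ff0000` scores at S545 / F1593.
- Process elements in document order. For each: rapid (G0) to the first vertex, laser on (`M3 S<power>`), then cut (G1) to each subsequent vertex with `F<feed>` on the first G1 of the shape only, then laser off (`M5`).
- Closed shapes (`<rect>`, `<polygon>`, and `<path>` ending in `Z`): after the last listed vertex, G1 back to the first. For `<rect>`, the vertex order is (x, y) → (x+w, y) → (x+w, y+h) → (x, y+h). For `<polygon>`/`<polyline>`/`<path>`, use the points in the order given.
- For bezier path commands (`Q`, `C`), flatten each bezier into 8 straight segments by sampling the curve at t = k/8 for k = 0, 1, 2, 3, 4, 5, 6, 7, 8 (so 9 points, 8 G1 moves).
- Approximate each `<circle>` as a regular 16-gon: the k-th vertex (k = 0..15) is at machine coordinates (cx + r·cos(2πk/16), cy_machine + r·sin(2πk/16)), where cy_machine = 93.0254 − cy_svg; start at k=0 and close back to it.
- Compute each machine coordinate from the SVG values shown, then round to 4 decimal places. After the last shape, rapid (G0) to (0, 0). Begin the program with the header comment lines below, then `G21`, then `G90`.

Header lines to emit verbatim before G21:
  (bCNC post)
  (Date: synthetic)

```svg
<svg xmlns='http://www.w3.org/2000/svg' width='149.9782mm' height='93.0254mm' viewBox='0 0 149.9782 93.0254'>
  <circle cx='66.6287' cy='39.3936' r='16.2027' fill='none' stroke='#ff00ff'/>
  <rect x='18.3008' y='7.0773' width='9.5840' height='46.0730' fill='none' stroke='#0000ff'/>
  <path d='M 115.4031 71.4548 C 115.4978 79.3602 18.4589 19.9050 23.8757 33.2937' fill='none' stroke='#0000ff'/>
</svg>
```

(bCNC post)
(Date: synthetic)
G21
G90
G0 X82.8314 Y53.6318
M3 S814
G1 X81.5980 Y59.8323 F1310
G1 X78.0857 Y65.0888
G1 X72.8292 Y68.6011
G1 X66.6287 Y69.8345
G1 X60.4282 Y68.6011
G1 X55.1717 Y65.0888
G1 X51.6594 Y59.8323
G1 X50.4260 Y53.6318
G1 X51.6594 Y47.4313
G1 X55.1717 Y42.1748
G1 X60.4282 Y38.6625
G1 X66.6287 Y37.4291
G1 X72.8292 Y38.6625
G1 X78.0857 Y42.1748
G1 X81.5980 Y47.4313
G1 X82.8314 Y53.6318
M5
G0 X18.3008 Y85.9481
M3 S398
G1 X27.8848 Y85.9481 F3790
G1 X27.8848 Y39.8751
G1 X18.3008 Y39.8751
G1 X18.3008 Y85.9481
M5
G0 X115.4031 Y21.5706
M3 S398
G1 X111.2753 Y21.4898 F3790
G1 X100.3802 Y26.0810
G1 X85.0566 Y33.7012
G1 X67.6436 Y42.7074
G1 X50.4801 Y51.4566
G1 X35.9050 Y58.3057
G1 X26.2572 Y61.6117
G1 X23.8757 Y59.7317
M5
G0 X0.0000 Y0.0000

viewBox `0 0 149.9782 93.0254` with mm width/height → 1 unit = 1 mm. Flip: y_m = 93.0254 − y_svg.

**Shape 1** — `<circle>` circle, stroke `#ff00ff` → cut (S814, F1310). Machine vertices: (82.8314,53.6318) → (81.5980,59.8323) → (78.0857,65.0888) → (72.8292,68.6011) → (66.6287,69.8345) → (60.4282,68.6011) → (55.1717,65.0888) → (51.6594,59.8323) → (50.4260,53.6318) → (51.6594,47.4313) → (55.1717,42.1748) → (60.4282,38.6625) → (66.6287,37.4291) → (72.8292,38.6625) → (78.0857,42.1748) → (81.5980,47.4313) → (82.8314,53.6318). Closed: final G1 returns to the first vertex.

**Shape 2** — `<rect>` rectangle, stroke `#0000ff` → engrave (S398, F3790). Machine vertices: (18.3008,85.9481) → (27.8848,85.9481) → (27.8848,39.8751) → (18.3008,39.8751) → (18.3008,85.9481). Closed: final G1 returns to the first vertex.

**Shape 3** — `<path>` cubic bezier, stroke `#0000ff` → engrave (S398, F3790). Control points (SVG): P0=(115.4031,71.4548), P1=(115.4978,79.3602), P2=(18.4589,19.9050), P3=(23.8757,33.2937); sampled at t=k/8. Machine vertices: (115.4031,21.5706) → (111.2753,21.4898) → (100.3802,26.0810) → (85.0566,33.7012) → (67.6436,42.7074) → (50.4801,51.4566) → (35.9050,58.3057) → (26.2572,61.6117) → (23.8757,59.7317). Open path.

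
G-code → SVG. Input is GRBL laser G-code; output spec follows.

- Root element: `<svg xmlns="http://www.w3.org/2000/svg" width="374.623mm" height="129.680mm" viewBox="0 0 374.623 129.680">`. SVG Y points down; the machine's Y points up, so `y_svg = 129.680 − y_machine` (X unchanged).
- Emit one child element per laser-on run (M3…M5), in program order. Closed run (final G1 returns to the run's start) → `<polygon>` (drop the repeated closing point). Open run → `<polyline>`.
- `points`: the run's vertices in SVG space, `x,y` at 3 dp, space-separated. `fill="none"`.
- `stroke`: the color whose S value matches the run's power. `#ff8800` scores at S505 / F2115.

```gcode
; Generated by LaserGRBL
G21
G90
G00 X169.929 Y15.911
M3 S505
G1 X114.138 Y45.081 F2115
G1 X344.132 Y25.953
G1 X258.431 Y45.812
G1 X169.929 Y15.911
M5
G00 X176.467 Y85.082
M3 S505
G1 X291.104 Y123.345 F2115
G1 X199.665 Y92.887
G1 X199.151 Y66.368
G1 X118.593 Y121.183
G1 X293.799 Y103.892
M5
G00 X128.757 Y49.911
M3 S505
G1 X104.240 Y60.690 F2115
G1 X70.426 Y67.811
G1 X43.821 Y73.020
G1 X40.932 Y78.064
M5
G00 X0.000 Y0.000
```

Machine Y-up, SVG Y-down with viewBox height 129.680, so y_svg = 129.680 − y_machine; X carries over. Every run uses S505, so all elements get stroke `#ff8800` (score).

Run 1: The run returns to its start, so emit a `<polygon>` with points (Y-flipped): 169.929,113.769 114.138,84.599 344.132,103.727 258.431,83.868.

Run 2: The run is open, so emit a `<polyline>` with points (Y-flipped): 176.467,44.598 291.104,6.335 199.665,36.793 199.151,63.312 118.593,8.497 293.799,25.788.

Run 3: The run is open, so emit a `<polyline>` with points (Y-flipped): 128.757,79.769 104.240,68.990 70.426,61.869 43.821,56.660 40.932,51.616.

<svg xmlns="http://www.w3.org/2000/svg" width="374.623mm" height="129.680mm" viewBox="0 0 374.623 129.680">
  <polygon points="169.929,113.769 114.138,84.599 344.132,103.727 258.431,83.868" fill="none" stroke="#ff8800"/>
  <polyline points="176.467,44.598 291.104,6.335 199.665,36.793 199.151,63.312 118.593,8.497 293.799,25.788" fill="none" stroke="#ff8800"/>
  <polyline points="128.757,79.769 104.240,68.990 70.426,61.869 43.821,56.660 40.932,51.616" fill="none" stroke="#ff8800"/>
</svg>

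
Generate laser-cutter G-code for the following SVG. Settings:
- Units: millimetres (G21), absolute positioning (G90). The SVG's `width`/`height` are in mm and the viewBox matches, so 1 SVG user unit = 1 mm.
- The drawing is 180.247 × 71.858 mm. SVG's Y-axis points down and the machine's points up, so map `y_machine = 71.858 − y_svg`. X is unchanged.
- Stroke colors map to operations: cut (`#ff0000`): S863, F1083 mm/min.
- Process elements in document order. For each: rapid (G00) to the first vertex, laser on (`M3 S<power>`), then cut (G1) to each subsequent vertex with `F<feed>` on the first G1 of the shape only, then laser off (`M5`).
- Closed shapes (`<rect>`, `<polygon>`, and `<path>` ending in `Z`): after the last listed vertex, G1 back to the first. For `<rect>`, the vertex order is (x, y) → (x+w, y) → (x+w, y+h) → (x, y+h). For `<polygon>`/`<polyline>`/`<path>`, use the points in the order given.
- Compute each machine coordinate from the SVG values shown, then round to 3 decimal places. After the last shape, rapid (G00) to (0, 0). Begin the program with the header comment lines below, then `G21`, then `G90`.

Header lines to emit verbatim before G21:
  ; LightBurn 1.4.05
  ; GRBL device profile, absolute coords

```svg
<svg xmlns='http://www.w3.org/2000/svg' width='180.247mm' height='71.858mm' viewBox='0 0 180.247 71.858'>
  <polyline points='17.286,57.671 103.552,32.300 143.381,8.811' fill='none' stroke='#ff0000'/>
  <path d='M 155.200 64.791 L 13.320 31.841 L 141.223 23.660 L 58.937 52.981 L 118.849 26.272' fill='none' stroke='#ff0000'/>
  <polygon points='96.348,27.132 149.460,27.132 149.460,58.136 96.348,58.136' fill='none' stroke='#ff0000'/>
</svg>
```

Since the viewBox matches the mm dimensions, user units are millimetres directly. The only transform is the Y-flip y_m = 71.858 − y_svg.

Shape 1 is a open polyline drawn with `<polyline>`. Its stroke #ff0000 means cut at S863, F1083. After flipping Y the toolpath is (17.286,14.187) → (103.552,39.558) → (143.381,63.047).

Shape 2 is a open polyline drawn with `<path>`. Its stroke #ff0000 means cut at S863, F1083. After flipping Y the toolpath is (155.200,7.067) → (13.320,40.017) → (141.223,48.198) → (58.937,18.877) → (118.849,45.586).

Shape 3 is a rectangle drawn with `<polygon>`. Its stroke #ff0000 means cut at S863, F1083. After flipping Y the toolpath is (96.348,44.726) → (149.460,44.726) → (149.460,13.722) → (96.348,13.722) → (96.348,44.726), returning to the start.

; LightBurn 1.4.05
; GRBL device profile, absolute coords
G21
G90
G00 X17.286 Y14.187
M3 S863
G1 X103.552 Y39.558 F1083
G1 X143.381 Y63.047
M5
G00 X155.200 Y7.067
M3 S863
G1 X13.320 Y40.017 F1083
G1 X141.223 Y48.198
G1 X58.937 Y18.877
G1 X118.849 Y45.586
M5
G00 X96.348 Y44.726
M3 S863
G1 X149.460 Y44.726 F1083
G1 X149.460 Y13.722
G1 X96.348 Y13.722
G1 X96.348 Y44.726
M5
G00 X0.000 Y0.000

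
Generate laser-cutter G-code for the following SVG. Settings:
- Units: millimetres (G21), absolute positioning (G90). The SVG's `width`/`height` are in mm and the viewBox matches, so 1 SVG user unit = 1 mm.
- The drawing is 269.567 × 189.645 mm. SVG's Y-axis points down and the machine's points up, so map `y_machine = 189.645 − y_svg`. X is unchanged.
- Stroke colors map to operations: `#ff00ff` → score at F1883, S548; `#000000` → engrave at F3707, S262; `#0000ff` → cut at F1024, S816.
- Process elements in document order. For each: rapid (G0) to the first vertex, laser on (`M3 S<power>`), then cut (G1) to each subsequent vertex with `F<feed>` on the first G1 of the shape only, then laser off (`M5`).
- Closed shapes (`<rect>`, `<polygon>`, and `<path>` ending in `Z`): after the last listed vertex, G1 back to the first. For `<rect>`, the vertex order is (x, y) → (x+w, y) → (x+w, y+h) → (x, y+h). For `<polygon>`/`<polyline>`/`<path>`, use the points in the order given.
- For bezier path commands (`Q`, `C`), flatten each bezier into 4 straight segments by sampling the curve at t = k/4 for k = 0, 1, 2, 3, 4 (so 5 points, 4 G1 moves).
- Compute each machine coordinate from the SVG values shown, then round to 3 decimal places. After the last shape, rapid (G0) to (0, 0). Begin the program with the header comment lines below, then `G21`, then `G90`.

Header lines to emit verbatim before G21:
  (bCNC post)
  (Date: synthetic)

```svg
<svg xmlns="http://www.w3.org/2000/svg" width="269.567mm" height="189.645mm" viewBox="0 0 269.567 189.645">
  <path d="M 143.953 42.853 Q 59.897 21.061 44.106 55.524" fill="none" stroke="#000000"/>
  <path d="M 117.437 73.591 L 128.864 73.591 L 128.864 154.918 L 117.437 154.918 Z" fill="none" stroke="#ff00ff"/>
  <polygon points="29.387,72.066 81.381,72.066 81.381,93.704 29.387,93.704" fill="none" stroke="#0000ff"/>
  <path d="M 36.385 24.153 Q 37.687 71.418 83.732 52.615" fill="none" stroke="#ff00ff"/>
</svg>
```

Since the viewBox matches the mm dimensions, user units are millimetres directly. The only transform is the Y-flip y_m = 189.645 − y_svg.

Shape 1 is a quadratic bezier drawn with `<path>`. Its stroke #000000 means engrave at S262, F3707. After flipping Y the toolpath is (143.953,146.792) → (106.192,154.172) → (76.963,154.520) → (56.268,147.837) → (44.106,134.121).

Shape 2 is a rectangle drawn with `<path>`. Its stroke #ff00ff means score at S548, F1883. After flipping Y the toolpath is (117.437,116.054) → (128.864,116.054) → (128.864,34.727) → (117.437,34.727) → (117.437,116.054), returning to the start.

Shape 3 is a rectangle drawn with `<polygon>`. Its stroke #0000ff means cut at S816, F1024. After flipping Y the toolpath is (29.387,117.579) → (81.381,117.579) → (81.381,95.941) → (29.387,95.941) → (29.387,117.579), returning to the start.

Shape 4 is a quadratic bezier drawn with `<path>`. Its stroke #ff00ff means score at S548, F1883. After flipping Y the toolpath is (36.385,165.492) → (39.832,145.989) → (48.873,134.744) → (63.506,131.758) → (83.732,137.030).

(bCNC post)
(Date: synthetic)
G21
G90
G0 X143.953 Y146.792
M3 S262
G1 X106.192 Y154.172 F3707
G1 X76.963 Y154.520
G1 X56.268 Y147.837
G1 X44.106 Y134.121
M5
G0 X117.437 Y116.054
M3 S548
G1 X128.864 Y116.054 F1883
G1 X128.864 Y34.727
G1 X117.437 Y34.727
G1 X117.437 Y116.054
M5
G0 X29.387 Y117.579
M3 S816
G1 X81.381 Y117.579 F1024
G1 X81.381 Y95.941
G1 X29.387 Y95.941
G1 X29.387 Y117.579
M5
G0 X36.385 Y165.492
M3 S548
G1 X39.832 Y145.989 F1883
G1 X48.873 Y134.744
G1 X63.506 Y131.758
G1 X83.732 Y137.030
M5
G0 X0.000 Y0.000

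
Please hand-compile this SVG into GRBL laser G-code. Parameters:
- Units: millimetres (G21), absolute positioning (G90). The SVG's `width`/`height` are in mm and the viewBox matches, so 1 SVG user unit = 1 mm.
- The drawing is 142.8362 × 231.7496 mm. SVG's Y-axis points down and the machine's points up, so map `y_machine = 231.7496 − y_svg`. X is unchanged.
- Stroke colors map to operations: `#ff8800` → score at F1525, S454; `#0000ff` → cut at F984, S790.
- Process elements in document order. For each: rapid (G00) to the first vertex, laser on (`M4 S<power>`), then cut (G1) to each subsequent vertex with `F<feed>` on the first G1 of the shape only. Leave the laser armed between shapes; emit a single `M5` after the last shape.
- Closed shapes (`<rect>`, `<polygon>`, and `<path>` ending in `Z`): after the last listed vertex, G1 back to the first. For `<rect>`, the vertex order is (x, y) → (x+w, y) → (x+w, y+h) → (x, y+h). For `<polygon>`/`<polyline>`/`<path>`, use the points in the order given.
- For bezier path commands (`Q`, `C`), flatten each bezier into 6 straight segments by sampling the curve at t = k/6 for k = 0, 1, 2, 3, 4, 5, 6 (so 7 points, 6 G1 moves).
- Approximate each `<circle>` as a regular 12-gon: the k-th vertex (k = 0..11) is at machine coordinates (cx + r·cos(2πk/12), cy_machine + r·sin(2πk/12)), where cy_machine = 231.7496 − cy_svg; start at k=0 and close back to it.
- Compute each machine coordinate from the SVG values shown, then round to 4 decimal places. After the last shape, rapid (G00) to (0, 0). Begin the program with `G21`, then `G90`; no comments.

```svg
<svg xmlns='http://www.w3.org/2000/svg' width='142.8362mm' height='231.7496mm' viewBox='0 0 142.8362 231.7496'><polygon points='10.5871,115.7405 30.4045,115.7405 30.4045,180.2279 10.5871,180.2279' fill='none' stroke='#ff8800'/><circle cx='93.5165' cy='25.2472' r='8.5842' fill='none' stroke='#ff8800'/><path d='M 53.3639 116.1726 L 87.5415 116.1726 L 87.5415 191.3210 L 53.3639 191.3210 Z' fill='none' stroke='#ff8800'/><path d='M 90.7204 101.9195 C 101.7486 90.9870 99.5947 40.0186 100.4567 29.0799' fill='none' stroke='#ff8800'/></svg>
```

viewBox `0 0 142.8362 231.7496` with mm width/height → 1 unit = 1 mm. Flip: y_m = 231.7496 − y_svg.

**Shape 1** — `<polygon>` rectangle, stroke `#ff8800` → score (S454, F1525). Machine vertices: (10.5871,116.0091) → (30.4045,116.0091) → (30.4045,51.5217) → (10.5871,51.5217) → (10.5871,116.0091). Closed: final G1 returns to the first vertex.

**Shape 2** — `<circle>` circle, stroke `#ff8800` → score (S454, F1525). Machine vertices: (102.1007,206.5024) → (100.9506,210.7945) → (97.8086,213.9365) → (93.5165,215.0866) → (89.2244,213.9365) → (86.0824,210.7945) → (84.9323,206.5024) → (86.0824,202.2103) → (89.2244,199.0683) → (93.5165,197.9182) → (97.8086,199.0683) → (100.9506,202.2103) → (102.1007,206.5024). Closed: final G1 returns to the first vertex.

**Shape 3** — `<path>` rectangle, stroke `#ff8800` → score (S454, F1525). Machine vertices: (53.3639,115.5770) → (87.5415,115.5770) → (87.5415,40.4286) → (53.3639,40.4286) → (53.3639,115.5770). Closed: final G1 returns to the first vertex.

**Shape 4** — `<path>` cubic bezier, stroke `#ff8800` → score (S454, F1525). Control points (SVG): P0=(90.7204,101.9195), P1=(101.7486,90.9870), P2=(99.5947,40.0186), P3=(100.4567,29.0799); sampled at t=k/6. Machine vertices: (90.7204,129.8301) → (95.2110,138.2620) → (97.9545,151.1425) → (99.4009,166.2476) → (100.0001,181.3532) → (100.2020,194.2352) → (100.4567,202.6697). Open path.

G21
G90
G00 X10.5871 Y116.0091
M4 S454
G1 X30.4045 Y116.0091 F1525
G1 X30.4045 Y51.5217
G1 X10.5871 Y51.5217
G1 X10.5871 Y116.0091
G00 X102.1007 Y206.5024
M4 S454
G1 X100.9506 Y210.7945 F1525
G1 X97.8086 Y213.9365
G1 X93.5165 Y215.0866
G1 X89.2244 Y213.9365
G1 X86.0824 Y210.7945
G1 X84.9323 Y206.5024
G1 X86.0824 Y202.2103
G1 X89.2244 Y199.0683
G1 X93.5165 Y197.9182
G1 X97.8086 Y199.0683
G1 X100.9506 Y202.2103
G1 X102.1007 Y206.5024
G00 X53.3639 Y115.5770
M4 S454
G1 X87.5415 Y115.5770 F1525
G1 X87.5415 Y40.4286
G1 X53.3639 Y40.4286
G1 X53.3639 Y115.5770
G00 X90.7204 Y129.8301
M4 S454
G1 X95.2110 Y138.2620 F1525
G1 X97.9545 Y151.1425
G1 X99.4009 Y166.2476
G1 X100.0001 Y181.3532
G1 X100.2020 Y194.2352
G1 X100.4567 Y202.6697
M5
G00 X0.0000 Y0.0000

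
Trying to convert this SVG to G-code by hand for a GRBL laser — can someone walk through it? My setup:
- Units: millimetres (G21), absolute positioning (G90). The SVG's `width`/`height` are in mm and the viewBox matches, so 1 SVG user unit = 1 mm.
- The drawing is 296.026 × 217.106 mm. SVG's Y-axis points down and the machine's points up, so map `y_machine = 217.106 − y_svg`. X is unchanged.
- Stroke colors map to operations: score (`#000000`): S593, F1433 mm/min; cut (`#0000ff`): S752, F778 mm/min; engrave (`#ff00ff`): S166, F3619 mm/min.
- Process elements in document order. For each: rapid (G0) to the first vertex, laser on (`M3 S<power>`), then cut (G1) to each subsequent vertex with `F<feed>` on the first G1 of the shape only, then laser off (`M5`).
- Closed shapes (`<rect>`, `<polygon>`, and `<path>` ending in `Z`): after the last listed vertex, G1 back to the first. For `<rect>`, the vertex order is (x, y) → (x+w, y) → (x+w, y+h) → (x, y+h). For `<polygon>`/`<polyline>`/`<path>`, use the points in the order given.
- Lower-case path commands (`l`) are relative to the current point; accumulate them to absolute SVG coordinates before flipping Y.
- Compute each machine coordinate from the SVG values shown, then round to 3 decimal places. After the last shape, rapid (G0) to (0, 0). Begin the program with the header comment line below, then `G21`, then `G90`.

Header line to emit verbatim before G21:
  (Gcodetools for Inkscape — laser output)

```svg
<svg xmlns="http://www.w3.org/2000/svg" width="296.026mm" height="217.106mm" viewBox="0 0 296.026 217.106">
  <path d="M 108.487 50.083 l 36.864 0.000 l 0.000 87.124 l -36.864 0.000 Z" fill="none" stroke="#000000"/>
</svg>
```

viewBox `0 0 296.026 217.106` with mm width/height → 1 unit = 1 mm. Flip: y_m = 217.106 − y_svg.

**Shape 1** — `<path>` rectangle, stroke `#000000` → score (S593, F1433). Machine vertices: (108.487,167.023) → (145.351,167.023) → (145.351,79.899) → (108.487,79.899) → (108.487,167.023). Closed: final G1 returns to the first vertex.

(Gcodetools for Inkscape — laser output)
G21
G90
G0 X108.487 Y167.023
M3 S593
G1 X145.351 Y167.023 F1433
G1 X145.351 Y79.899
G1 X108.487 Y79.899
G1 X108.487 Y167.023
M5
G0 X0.000 Y0.000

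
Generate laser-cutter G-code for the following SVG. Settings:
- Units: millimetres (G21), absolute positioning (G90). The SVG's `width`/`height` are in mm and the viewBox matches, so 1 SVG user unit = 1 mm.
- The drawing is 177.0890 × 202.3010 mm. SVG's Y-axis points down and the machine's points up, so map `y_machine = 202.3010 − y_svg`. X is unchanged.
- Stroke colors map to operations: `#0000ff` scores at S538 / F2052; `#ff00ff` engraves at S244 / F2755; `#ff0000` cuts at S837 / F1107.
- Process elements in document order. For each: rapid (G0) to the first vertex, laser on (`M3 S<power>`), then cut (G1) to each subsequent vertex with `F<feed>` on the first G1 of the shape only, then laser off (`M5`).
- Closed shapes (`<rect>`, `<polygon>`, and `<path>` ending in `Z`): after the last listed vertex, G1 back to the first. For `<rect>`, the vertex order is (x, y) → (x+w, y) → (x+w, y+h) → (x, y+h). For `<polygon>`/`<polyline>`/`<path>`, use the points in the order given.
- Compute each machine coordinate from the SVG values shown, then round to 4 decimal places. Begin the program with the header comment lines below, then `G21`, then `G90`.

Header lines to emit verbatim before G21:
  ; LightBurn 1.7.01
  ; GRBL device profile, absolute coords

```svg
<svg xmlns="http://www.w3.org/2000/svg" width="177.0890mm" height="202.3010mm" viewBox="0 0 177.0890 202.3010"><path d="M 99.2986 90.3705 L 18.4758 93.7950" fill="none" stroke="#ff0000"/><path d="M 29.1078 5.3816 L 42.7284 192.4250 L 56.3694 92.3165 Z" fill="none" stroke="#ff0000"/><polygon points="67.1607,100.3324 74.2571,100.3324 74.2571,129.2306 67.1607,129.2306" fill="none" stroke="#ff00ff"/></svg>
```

; LightBurn 1.7.01
; GRBL device profile, absolute coords
G21
G90
G0 X99.2986 Y111.9305
M3 S837
G1 X18.4758 Y108.5060 F1107
M5
G0 X29.1078 Y196.9194
M3 S837
G1 X42.7284 Y9.8760 F1107
G1 X56.3694 Y109.9845
G1 X29.1078 Y196.9194
M5
G0 X67.1607 Y101.9686
M3 S244
G1 X74.2571 Y101.9686 F2755
G1 X74.2571 Y73.0704
G1 X67.1607 Y73.0704
G1 X67.1607 Y101.9686
M5

1 u = 1 mm; y_m = 202.3010 − y.

[1] `<path>` line segment, #ff0000→cut S837 F1107: (99.2986,111.9305) → (18.4758,108.5060)

[2] `<path>` closed polygon, #ff0000→cut S837 F1107: (29.1078,196.9194) → (42.7284,9.8760) → (56.3694,109.9845) → (29.1078,196.9194) (closed)

[3] `<polygon>` rectangle, #ff00ff→engrave S244 F2755: (67.1607,101.9686) → (74.2571,101.9686) → (74.2571,73.0704) → (67.1607,73.0704) → (67.1607,101.9686) (closed)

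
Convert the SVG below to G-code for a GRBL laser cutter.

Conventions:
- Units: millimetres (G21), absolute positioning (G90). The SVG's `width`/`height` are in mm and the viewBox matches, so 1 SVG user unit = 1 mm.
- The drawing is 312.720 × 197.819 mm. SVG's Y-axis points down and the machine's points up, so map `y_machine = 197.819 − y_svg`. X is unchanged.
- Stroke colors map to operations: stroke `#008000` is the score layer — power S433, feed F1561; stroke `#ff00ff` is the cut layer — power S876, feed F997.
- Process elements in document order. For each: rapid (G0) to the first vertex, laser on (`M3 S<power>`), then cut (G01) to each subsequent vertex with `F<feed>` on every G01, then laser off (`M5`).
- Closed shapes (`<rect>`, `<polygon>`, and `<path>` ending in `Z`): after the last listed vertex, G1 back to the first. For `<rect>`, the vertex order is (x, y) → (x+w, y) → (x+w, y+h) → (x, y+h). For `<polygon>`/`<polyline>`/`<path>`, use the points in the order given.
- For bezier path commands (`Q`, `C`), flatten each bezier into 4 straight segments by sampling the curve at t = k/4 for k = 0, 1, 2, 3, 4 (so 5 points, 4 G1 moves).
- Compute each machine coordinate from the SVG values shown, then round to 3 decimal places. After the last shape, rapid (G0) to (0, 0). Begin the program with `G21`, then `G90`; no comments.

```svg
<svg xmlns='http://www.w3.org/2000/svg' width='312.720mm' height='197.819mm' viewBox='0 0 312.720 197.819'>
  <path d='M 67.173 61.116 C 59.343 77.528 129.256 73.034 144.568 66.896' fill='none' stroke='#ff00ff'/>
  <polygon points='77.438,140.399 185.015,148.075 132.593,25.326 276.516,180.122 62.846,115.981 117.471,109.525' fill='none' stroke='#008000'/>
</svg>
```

G21
G90
G0 X67.173 Y136.703
M3 S876
G01 X73.809 Y128.013 F997
G01 X97.192 Y125.357 F997
G01 X124.914 Y126.929 F997
G01 X144.568 Y130.923 F997
M5
G0 X77.438 Y57.420
M3 S433
G01 X185.015 Y49.744 F1561
G01 X132.593 Y172.493 F1561
G01 X276.516 Y17.697 F1561
G01 X62.846 Y81.838 F1561
G01 X117.471 Y88.294 F1561
G01 X77.438 Y57.420 F1561
M5
G0 X0.000 Y0.000

Since the viewBox matches the mm dimensions, user units are millimetres directly. The only transform is the Y-flip y_m = 197.819 − y_svg.

Shape 1 is a cubic bezier drawn with `<path>`. Its stroke #ff00ff means cut at S876, F997. After flipping Y the toolpath is (67.173,136.703) → (73.809,128.013) → (97.192,125.357) → (124.914,126.929) → (144.568,130.923).

Shape 2 is a closed polygon drawn with `<polygon>`. Its stroke #008000 means score at S433, F1561. After flipping Y the toolpath is (77.438,57.420) → (185.015,49.744) → (132.593,172.493) → (276.516,17.697) → (62.846,81.838) → (117.471,88.294) → (77.438,57.420), returning to the start.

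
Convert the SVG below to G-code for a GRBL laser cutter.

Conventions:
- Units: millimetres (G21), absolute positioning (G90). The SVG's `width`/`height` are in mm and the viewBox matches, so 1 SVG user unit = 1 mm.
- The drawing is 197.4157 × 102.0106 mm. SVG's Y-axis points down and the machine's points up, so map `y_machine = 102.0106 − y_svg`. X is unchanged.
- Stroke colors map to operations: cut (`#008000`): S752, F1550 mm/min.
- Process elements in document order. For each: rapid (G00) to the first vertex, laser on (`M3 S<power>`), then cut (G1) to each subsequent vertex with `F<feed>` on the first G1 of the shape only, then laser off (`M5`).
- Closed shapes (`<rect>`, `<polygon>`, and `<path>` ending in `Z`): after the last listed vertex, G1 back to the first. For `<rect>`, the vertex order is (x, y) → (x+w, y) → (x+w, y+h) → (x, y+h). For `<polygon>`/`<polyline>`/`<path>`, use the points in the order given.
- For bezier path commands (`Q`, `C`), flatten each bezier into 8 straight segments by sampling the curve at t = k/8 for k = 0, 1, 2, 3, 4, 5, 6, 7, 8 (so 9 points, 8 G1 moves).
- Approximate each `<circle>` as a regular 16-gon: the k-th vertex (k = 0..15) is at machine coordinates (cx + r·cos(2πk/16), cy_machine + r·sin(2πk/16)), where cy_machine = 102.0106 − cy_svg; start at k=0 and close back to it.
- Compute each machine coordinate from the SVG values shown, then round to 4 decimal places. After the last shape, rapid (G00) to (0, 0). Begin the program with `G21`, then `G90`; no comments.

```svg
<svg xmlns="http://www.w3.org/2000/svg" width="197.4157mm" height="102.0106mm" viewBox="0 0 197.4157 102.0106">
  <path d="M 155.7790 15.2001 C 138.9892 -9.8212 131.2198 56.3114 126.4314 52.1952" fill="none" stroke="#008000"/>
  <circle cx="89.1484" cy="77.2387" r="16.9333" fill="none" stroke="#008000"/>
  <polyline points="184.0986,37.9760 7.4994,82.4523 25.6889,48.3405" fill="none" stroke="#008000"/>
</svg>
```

G21
G90
G00 X155.7790 Y86.8105
M3 S752
G1 X149.8939 Y92.2359 F1550
G1 X144.7836 Y91.0070
G1 X140.3775 Y85.0154
G1 X136.6047 Y76.1524
G1 X133.3944 Y66.3094
G1 X130.6760 Y57.3780
G1 X128.3786 Y51.2495
G1 X126.4314 Y49.8154
M5
G00 X106.0817 Y24.7719
M3 S752
G1 X104.7927 Y31.2520 F1550
G1 X101.1221 Y36.7456
G1 X95.6285 Y40.4162
G1 X89.1484 Y41.7052
G1 X82.6683 Y40.4162
G1 X77.1747 Y36.7456
G1 X73.5041 Y31.2520
G1 X72.2151 Y24.7719
G1 X73.5041 Y18.2918
G1 X77.1747 Y12.7982
G1 X82.6683 Y9.1276
G1 X89.1484 Y7.8386
G1 X95.6285 Y9.1276
G1 X101.1221 Y12.7982
G1 X104.7927 Y18.2918
G1 X106.0817 Y24.7719
M5
G00 X184.0986 Y64.0346
M3 S752
G1 X7.4994 Y19.5583 F1550
G1 X25.6889 Y53.6701
M5
G00 X0.0000 Y0.0000

1 u = 1 mm; y_m = 102.0106 − y.

[1] `<path>` cubic bezier, #008000→cut S752 F1550: (155.7790,86.8105) → (149.8939,92.2359) → (144.7836,91.0070) → (140.3775,85.0154) → (136.6047,76.1524) → (133.3944,66.3094) → (130.6760,57.3780) → (128.3786,51.2495) → (126.4314,49.8154)

[2] `<circle>` circle, #008000→cut S752 F1550: (106.0817,24.7719) → (104.7927,31.2520) → (101.1221,36.7456) → (95.6285,40.4162) → (89.1484,41.7052) → (82.6683,40.4162) → (77.1747,36.7456) → (73.5041,31.2520) → (72.2151,24.7719) → (73.5041,18.2918) → (77.1747,12.7982) → (82.6683,9.1276) → (89.1484,7.8386) → (95.6285,9.1276) → (101.1221,12.7982) → (104.7927,18.2918) → (106.0817,24.7719) (closed)

[3] `<polyline>` open polyline, #008000→cut S752 F1550: (184.0986,64.0346) → (7.4994,19.5583) → (25.6889,53.6701)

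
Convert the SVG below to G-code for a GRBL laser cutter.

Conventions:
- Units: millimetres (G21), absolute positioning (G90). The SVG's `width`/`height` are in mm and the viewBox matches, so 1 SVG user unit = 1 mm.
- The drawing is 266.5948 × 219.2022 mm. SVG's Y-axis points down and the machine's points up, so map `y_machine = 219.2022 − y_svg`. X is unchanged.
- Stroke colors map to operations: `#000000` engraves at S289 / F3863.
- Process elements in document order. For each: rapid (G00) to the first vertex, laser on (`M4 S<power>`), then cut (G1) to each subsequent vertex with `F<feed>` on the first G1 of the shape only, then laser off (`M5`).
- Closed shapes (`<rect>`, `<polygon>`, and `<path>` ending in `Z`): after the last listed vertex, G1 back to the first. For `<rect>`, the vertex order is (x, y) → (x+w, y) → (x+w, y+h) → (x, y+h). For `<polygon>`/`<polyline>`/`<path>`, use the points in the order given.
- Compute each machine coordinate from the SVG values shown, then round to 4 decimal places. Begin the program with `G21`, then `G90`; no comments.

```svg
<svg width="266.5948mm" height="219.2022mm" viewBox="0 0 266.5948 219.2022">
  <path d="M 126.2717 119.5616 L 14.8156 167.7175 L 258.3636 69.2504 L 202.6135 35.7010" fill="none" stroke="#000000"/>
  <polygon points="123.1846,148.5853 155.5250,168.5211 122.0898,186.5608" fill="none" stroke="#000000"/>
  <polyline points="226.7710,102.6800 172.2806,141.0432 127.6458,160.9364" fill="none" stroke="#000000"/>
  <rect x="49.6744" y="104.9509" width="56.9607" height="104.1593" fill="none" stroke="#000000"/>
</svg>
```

G21
G90
G00 X126.2717 Y99.6406
M4 S289
G1 X14.8156 Y51.4847 F3863
G1 X258.3636 Y149.9518
G1 X202.6135 Y183.5012
M5
G00 X123.1846 Y70.6169
M4 S289
G1 X155.5250 Y50.6811 F3863
G1 X122.0898 Y32.6414
G1 X123.1846 Y70.6169
M5
G00 X226.7710 Y116.5222
M4 S289
G1 X172.2806 Y78.1590 F3863
G1 X127.6458 Y58.2658
M5
G00 X49.6744 Y114.2513
M4 S289
G1 X106.6351 Y114.2513 F3863
G1 X106.6351 Y10.0920
G1 X49.6744 Y10.0920
G1 X49.6744 Y114.2513
M5

viewBox `0 0 266.5948 219.2022` with mm width/height → 1 unit = 1 mm. Flip: y_m = 219.2022 − y_svg.

**Shape 1** — `<path>` open polyline, stroke `#000000` → engrave (S289, F3863). Machine vertices: (126.2717,99.6406) → (14.8156,51.4847) → (258.3636,149.9518) → (202.6135,183.5012). Open path.

**Shape 2** — `<polygon>` regular polygon, stroke `#000000` → engrave (S289, F3863). Machine vertices: (123.1846,70.6169) → (155.5250,50.6811) → (122.0898,32.6414) → (123.1846,70.6169). Closed: final G1 returns to the first vertex.

**Shape 3** — `<polyline>` open polyline, stroke `#000000` → engrave (S289, F3863). Machine vertices: (226.7710,116.5222) → (172.2806,78.1590) → (127.6458,58.2658). Open path.

**Shape 4** — `<rect>` rectangle, stroke `#000000` → engrave (S289, F3863). Machine vertices: (49.6744,114.2513) → (106.6351,114.2513) → (106.6351,10.0920) → (49.6744,10.0920) → (49.6744,114.2513). Closed: final G1 returns to the first vertex.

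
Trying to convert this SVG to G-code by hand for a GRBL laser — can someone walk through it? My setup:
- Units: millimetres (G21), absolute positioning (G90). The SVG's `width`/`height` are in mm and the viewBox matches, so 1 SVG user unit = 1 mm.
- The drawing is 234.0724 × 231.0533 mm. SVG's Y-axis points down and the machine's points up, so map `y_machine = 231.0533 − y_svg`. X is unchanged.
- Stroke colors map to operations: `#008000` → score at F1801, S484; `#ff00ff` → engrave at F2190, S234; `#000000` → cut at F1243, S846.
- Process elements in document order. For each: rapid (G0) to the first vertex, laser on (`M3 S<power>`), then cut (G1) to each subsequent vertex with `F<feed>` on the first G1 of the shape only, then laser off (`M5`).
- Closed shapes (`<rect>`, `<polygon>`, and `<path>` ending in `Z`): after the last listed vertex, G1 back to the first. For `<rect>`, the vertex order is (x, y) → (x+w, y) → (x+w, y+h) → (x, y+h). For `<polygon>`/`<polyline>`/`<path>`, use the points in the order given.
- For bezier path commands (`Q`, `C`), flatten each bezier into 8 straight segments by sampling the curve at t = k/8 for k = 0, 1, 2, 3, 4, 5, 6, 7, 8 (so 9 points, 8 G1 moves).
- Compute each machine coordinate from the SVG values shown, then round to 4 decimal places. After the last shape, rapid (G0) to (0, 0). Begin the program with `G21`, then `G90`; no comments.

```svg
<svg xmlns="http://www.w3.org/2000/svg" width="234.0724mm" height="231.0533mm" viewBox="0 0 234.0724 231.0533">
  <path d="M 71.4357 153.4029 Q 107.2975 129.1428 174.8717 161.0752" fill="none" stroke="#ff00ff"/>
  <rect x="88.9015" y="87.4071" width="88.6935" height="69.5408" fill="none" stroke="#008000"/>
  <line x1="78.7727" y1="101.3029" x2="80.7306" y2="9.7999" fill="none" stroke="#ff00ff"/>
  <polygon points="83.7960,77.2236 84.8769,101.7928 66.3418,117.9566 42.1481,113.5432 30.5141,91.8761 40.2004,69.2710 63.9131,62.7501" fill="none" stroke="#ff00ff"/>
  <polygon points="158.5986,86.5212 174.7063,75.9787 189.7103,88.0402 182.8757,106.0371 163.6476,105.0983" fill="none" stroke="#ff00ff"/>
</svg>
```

G21
G90
G0 X71.4357 Y77.6504
M3 S234
G1 X80.8967 Y82.8374 F2190
G1 X91.3486 Y86.2684
G1 X102.7916 Y87.9434
G1 X115.2256 Y87.8624
G1 X128.6506 Y86.0253
G1 X143.0666 Y82.4323
G1 X158.4737 Y77.0832
G1 X174.8717 Y69.9781
M5
G0 X88.9015 Y143.6462
M3 S484
G1 X177.5950 Y143.6462 F1801
G1 X177.5950 Y74.1054
G1 X88.9015 Y74.1054
G1 X88.9015 Y143.6462
M5
G0 X78.7727 Y129.7504
M3 S234
G1 X80.7306 Y221.2534 F2190
M5
G0 X83.7960 Y153.8297
M3 S234
G1 X84.8769 Y129.2605 F2190
G1 X66.3418 Y113.0967
G1 X42.1481 Y117.5101
G1 X30.5141 Y139.1772
G1 X40.2004 Y161.7823
G1 X63.9131 Y168.3032
G1 X83.7960 Y153.8297
M5
G0 X158.5986 Y144.5321
M3 S234
G1 X174.7063 Y155.0746 F2190
G1 X189.7103 Y143.0131
G1 X182.8757 Y125.0162
G1 X163.6476 Y125.9550
G1 X158.5986 Y144.5321
M5
G0 X0.0000 Y0.0000

1 u = 1 mm; y_m = 231.0533 − y.

[1] `<path>` quadratic bezier, #ff00ff→engrave S234 F2190: (71.4357,77.6504) → (80.8967,82.8374) → (91.3486,86.2684) → (102.7916,87.9434) → (115.2256,87.8624) → (128.6506,86.0253) → (143.0666,82.4323) → (158.4737,77.0832) → (174.8717,69.9781)

[2] `<rect>` rectangle, #008000→score S484 F1801: (88.9015,143.6462) → (177.5950,143.6462) → (177.5950,74.1054) → (88.9015,74.1054) → (88.9015,143.6462) (closed)

[3] `<line>` line segment, #ff00ff→engrave S234 F2190: (78.7727,129.7504) → (80.7306,221.2534)

[4] `<polygon>` regular polygon, #ff00ff→engrave S234 F2190: (83.7960,153.8297) → (84.8769,129.2605) → (66.3418,113.0967) → (42.1481,117.5101) → (30.5141,139.1772) → (40.2004,161.7823) → (63.9131,168.3032) → (83.7960,153.8297) (closed)

[5] `<polygon>` regular polygon, #ff00ff→engrave S234 F2190: (158.5986,144.5321) → (174.7063,155.0746) → (189.7103,143.0131) → (182.8757,125.0162) → (163.6476,125.9550) → (158.5986,144.5321) (closed)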